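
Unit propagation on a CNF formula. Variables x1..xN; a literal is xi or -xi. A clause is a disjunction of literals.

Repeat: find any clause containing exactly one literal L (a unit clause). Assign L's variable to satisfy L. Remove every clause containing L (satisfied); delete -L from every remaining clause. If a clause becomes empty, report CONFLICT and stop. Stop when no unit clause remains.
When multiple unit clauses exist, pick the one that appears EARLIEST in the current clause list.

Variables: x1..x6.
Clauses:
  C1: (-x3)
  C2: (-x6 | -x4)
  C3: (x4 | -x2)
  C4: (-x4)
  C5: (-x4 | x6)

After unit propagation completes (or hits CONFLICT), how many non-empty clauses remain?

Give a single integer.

Answer: 0

Derivation:
unit clause [-3] forces x3=F; simplify:
  satisfied 1 clause(s); 4 remain; assigned so far: [3]
unit clause [-4] forces x4=F; simplify:
  drop 4 from [4, -2] -> [-2]
  satisfied 3 clause(s); 1 remain; assigned so far: [3, 4]
unit clause [-2] forces x2=F; simplify:
  satisfied 1 clause(s); 0 remain; assigned so far: [2, 3, 4]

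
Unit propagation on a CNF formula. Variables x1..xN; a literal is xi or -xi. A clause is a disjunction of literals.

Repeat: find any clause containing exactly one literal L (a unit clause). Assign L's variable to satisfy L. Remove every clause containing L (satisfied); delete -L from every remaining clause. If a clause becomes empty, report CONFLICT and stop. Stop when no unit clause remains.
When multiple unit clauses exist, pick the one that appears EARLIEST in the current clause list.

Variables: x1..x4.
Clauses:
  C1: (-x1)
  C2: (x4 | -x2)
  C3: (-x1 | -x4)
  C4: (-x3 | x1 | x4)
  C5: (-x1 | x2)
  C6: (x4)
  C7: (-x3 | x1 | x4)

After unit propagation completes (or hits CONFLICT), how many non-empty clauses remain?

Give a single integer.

unit clause [-1] forces x1=F; simplify:
  drop 1 from [-3, 1, 4] -> [-3, 4]
  drop 1 from [-3, 1, 4] -> [-3, 4]
  satisfied 3 clause(s); 4 remain; assigned so far: [1]
unit clause [4] forces x4=T; simplify:
  satisfied 4 clause(s); 0 remain; assigned so far: [1, 4]

Answer: 0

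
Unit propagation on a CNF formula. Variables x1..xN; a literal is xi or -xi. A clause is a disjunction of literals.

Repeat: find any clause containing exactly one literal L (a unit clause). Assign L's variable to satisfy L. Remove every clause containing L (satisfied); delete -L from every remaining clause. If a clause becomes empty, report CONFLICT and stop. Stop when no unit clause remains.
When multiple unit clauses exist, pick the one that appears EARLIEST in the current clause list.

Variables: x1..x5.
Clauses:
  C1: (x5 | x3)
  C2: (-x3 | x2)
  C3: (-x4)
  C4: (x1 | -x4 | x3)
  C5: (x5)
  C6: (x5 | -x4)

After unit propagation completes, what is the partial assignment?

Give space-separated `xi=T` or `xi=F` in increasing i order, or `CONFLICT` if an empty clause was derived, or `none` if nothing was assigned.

unit clause [-4] forces x4=F; simplify:
  satisfied 3 clause(s); 3 remain; assigned so far: [4]
unit clause [5] forces x5=T; simplify:
  satisfied 2 clause(s); 1 remain; assigned so far: [4, 5]

Answer: x4=F x5=T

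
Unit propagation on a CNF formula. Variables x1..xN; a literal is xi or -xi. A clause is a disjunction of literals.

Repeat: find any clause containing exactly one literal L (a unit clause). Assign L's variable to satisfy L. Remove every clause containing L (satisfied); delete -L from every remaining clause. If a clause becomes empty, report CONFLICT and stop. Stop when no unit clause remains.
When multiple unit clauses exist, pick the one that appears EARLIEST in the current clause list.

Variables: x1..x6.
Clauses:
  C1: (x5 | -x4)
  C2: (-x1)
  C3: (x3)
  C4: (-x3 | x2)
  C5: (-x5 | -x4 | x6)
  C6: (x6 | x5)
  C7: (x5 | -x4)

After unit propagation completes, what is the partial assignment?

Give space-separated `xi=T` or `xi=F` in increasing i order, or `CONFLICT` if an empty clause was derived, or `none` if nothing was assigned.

Answer: x1=F x2=T x3=T

Derivation:
unit clause [-1] forces x1=F; simplify:
  satisfied 1 clause(s); 6 remain; assigned so far: [1]
unit clause [3] forces x3=T; simplify:
  drop -3 from [-3, 2] -> [2]
  satisfied 1 clause(s); 5 remain; assigned so far: [1, 3]
unit clause [2] forces x2=T; simplify:
  satisfied 1 clause(s); 4 remain; assigned so far: [1, 2, 3]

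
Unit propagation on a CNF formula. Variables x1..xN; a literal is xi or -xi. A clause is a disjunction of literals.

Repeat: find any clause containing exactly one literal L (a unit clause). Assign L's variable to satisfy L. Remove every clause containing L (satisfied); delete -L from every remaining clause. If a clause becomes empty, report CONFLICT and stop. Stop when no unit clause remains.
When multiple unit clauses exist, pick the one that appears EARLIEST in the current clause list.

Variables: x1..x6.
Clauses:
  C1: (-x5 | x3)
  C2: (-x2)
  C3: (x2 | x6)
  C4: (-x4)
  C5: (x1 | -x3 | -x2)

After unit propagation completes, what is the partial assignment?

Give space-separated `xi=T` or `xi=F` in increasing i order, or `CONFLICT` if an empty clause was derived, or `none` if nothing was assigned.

Answer: x2=F x4=F x6=T

Derivation:
unit clause [-2] forces x2=F; simplify:
  drop 2 from [2, 6] -> [6]
  satisfied 2 clause(s); 3 remain; assigned so far: [2]
unit clause [6] forces x6=T; simplify:
  satisfied 1 clause(s); 2 remain; assigned so far: [2, 6]
unit clause [-4] forces x4=F; simplify:
  satisfied 1 clause(s); 1 remain; assigned so far: [2, 4, 6]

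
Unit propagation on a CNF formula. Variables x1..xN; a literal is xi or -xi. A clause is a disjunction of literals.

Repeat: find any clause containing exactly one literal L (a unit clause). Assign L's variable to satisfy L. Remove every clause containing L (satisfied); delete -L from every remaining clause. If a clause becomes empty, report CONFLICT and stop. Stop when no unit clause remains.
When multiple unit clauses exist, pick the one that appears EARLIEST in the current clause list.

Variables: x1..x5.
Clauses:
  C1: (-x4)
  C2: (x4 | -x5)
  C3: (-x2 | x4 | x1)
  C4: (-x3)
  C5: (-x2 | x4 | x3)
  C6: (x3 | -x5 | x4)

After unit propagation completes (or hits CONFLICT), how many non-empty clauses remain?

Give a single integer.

Answer: 0

Derivation:
unit clause [-4] forces x4=F; simplify:
  drop 4 from [4, -5] -> [-5]
  drop 4 from [-2, 4, 1] -> [-2, 1]
  drop 4 from [-2, 4, 3] -> [-2, 3]
  drop 4 from [3, -5, 4] -> [3, -5]
  satisfied 1 clause(s); 5 remain; assigned so far: [4]
unit clause [-5] forces x5=F; simplify:
  satisfied 2 clause(s); 3 remain; assigned so far: [4, 5]
unit clause [-3] forces x3=F; simplify:
  drop 3 from [-2, 3] -> [-2]
  satisfied 1 clause(s); 2 remain; assigned so far: [3, 4, 5]
unit clause [-2] forces x2=F; simplify:
  satisfied 2 clause(s); 0 remain; assigned so far: [2, 3, 4, 5]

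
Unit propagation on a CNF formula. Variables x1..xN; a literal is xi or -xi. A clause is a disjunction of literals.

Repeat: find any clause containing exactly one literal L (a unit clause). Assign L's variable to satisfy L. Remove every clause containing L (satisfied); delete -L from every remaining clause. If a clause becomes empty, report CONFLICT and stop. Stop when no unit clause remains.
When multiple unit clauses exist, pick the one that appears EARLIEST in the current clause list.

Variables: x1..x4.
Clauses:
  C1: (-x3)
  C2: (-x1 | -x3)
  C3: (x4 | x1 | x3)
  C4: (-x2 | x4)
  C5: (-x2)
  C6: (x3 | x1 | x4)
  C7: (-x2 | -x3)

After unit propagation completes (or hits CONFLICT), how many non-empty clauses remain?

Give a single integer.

Answer: 2

Derivation:
unit clause [-3] forces x3=F; simplify:
  drop 3 from [4, 1, 3] -> [4, 1]
  drop 3 from [3, 1, 4] -> [1, 4]
  satisfied 3 clause(s); 4 remain; assigned so far: [3]
unit clause [-2] forces x2=F; simplify:
  satisfied 2 clause(s); 2 remain; assigned so far: [2, 3]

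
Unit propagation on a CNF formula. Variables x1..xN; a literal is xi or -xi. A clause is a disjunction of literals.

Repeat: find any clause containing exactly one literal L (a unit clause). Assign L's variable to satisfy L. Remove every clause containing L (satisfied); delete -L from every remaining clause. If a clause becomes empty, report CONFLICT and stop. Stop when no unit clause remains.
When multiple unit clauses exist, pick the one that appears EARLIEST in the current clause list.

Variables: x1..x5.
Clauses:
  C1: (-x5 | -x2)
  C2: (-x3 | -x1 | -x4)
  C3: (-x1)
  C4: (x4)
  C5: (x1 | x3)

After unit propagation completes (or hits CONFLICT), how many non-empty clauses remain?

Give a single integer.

unit clause [-1] forces x1=F; simplify:
  drop 1 from [1, 3] -> [3]
  satisfied 2 clause(s); 3 remain; assigned so far: [1]
unit clause [4] forces x4=T; simplify:
  satisfied 1 clause(s); 2 remain; assigned so far: [1, 4]
unit clause [3] forces x3=T; simplify:
  satisfied 1 clause(s); 1 remain; assigned so far: [1, 3, 4]

Answer: 1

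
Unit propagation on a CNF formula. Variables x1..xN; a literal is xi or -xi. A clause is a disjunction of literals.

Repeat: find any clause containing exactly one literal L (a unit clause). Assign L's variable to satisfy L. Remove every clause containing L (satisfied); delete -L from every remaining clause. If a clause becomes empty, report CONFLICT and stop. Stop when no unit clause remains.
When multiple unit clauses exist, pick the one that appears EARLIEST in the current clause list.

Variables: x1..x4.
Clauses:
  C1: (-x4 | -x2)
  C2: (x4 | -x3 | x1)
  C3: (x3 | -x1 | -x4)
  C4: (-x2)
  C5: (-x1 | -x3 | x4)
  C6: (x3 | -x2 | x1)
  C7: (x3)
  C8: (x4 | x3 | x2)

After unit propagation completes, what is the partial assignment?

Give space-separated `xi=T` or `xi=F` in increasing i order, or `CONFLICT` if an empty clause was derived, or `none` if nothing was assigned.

Answer: x2=F x3=T

Derivation:
unit clause [-2] forces x2=F; simplify:
  drop 2 from [4, 3, 2] -> [4, 3]
  satisfied 3 clause(s); 5 remain; assigned so far: [2]
unit clause [3] forces x3=T; simplify:
  drop -3 from [4, -3, 1] -> [4, 1]
  drop -3 from [-1, -3, 4] -> [-1, 4]
  satisfied 3 clause(s); 2 remain; assigned so far: [2, 3]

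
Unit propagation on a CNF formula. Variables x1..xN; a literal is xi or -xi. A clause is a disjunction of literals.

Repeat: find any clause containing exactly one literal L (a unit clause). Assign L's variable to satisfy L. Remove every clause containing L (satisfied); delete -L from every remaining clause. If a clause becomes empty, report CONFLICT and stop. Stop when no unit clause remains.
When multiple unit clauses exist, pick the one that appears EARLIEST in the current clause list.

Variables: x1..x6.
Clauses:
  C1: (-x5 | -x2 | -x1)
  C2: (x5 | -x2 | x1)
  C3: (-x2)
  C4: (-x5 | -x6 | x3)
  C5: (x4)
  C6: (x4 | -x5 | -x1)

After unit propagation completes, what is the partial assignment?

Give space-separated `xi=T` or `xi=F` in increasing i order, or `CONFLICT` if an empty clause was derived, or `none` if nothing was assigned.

Answer: x2=F x4=T

Derivation:
unit clause [-2] forces x2=F; simplify:
  satisfied 3 clause(s); 3 remain; assigned so far: [2]
unit clause [4] forces x4=T; simplify:
  satisfied 2 clause(s); 1 remain; assigned so far: [2, 4]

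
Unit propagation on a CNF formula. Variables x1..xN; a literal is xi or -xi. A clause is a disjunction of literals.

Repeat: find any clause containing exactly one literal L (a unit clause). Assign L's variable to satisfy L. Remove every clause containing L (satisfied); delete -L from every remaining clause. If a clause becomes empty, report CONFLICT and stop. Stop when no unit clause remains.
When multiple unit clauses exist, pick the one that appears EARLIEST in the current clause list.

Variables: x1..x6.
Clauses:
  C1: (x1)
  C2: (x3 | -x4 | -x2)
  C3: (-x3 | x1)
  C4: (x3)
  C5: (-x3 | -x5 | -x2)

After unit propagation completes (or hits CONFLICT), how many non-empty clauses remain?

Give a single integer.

Answer: 1

Derivation:
unit clause [1] forces x1=T; simplify:
  satisfied 2 clause(s); 3 remain; assigned so far: [1]
unit clause [3] forces x3=T; simplify:
  drop -3 from [-3, -5, -2] -> [-5, -2]
  satisfied 2 clause(s); 1 remain; assigned so far: [1, 3]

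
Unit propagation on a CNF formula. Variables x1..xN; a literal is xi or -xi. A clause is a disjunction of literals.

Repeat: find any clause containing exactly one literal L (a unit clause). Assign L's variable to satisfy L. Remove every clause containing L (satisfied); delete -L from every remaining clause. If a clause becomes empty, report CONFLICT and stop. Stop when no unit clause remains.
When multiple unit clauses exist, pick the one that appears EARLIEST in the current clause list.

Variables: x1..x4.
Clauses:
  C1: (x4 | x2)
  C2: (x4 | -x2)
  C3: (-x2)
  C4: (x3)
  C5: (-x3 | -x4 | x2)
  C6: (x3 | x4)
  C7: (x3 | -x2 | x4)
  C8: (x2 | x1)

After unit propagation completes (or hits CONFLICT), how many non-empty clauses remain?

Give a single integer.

unit clause [-2] forces x2=F; simplify:
  drop 2 from [4, 2] -> [4]
  drop 2 from [-3, -4, 2] -> [-3, -4]
  drop 2 from [2, 1] -> [1]
  satisfied 3 clause(s); 5 remain; assigned so far: [2]
unit clause [4] forces x4=T; simplify:
  drop -4 from [-3, -4] -> [-3]
  satisfied 2 clause(s); 3 remain; assigned so far: [2, 4]
unit clause [3] forces x3=T; simplify:
  drop -3 from [-3] -> [] (empty!)
  satisfied 1 clause(s); 2 remain; assigned so far: [2, 3, 4]
CONFLICT (empty clause)

Answer: 1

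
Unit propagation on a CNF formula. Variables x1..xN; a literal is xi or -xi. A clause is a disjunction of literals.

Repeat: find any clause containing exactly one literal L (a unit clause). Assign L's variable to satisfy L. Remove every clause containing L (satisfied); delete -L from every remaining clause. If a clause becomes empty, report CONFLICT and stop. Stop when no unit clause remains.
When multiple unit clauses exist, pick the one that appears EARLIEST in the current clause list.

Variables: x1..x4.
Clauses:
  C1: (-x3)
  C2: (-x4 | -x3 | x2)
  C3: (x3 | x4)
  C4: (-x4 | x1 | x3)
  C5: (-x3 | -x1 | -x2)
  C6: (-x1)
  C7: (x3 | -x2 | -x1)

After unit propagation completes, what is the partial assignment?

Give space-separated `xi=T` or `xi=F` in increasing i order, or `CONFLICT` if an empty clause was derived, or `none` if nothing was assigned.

unit clause [-3] forces x3=F; simplify:
  drop 3 from [3, 4] -> [4]
  drop 3 from [-4, 1, 3] -> [-4, 1]
  drop 3 from [3, -2, -1] -> [-2, -1]
  satisfied 3 clause(s); 4 remain; assigned so far: [3]
unit clause [4] forces x4=T; simplify:
  drop -4 from [-4, 1] -> [1]
  satisfied 1 clause(s); 3 remain; assigned so far: [3, 4]
unit clause [1] forces x1=T; simplify:
  drop -1 from [-1] -> [] (empty!)
  drop -1 from [-2, -1] -> [-2]
  satisfied 1 clause(s); 2 remain; assigned so far: [1, 3, 4]
CONFLICT (empty clause)

Answer: CONFLICT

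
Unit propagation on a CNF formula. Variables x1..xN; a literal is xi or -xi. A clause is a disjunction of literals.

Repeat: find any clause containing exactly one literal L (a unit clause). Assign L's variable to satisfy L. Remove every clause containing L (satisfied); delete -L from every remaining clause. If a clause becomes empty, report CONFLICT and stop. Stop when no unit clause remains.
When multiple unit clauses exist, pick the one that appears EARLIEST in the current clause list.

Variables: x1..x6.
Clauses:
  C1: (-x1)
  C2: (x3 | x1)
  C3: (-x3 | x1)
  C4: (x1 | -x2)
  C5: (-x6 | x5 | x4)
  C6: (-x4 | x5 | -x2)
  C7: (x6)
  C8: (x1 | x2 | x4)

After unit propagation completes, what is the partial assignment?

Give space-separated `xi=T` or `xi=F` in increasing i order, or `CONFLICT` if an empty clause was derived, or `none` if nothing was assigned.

Answer: CONFLICT

Derivation:
unit clause [-1] forces x1=F; simplify:
  drop 1 from [3, 1] -> [3]
  drop 1 from [-3, 1] -> [-3]
  drop 1 from [1, -2] -> [-2]
  drop 1 from [1, 2, 4] -> [2, 4]
  satisfied 1 clause(s); 7 remain; assigned so far: [1]
unit clause [3] forces x3=T; simplify:
  drop -3 from [-3] -> [] (empty!)
  satisfied 1 clause(s); 6 remain; assigned so far: [1, 3]
CONFLICT (empty clause)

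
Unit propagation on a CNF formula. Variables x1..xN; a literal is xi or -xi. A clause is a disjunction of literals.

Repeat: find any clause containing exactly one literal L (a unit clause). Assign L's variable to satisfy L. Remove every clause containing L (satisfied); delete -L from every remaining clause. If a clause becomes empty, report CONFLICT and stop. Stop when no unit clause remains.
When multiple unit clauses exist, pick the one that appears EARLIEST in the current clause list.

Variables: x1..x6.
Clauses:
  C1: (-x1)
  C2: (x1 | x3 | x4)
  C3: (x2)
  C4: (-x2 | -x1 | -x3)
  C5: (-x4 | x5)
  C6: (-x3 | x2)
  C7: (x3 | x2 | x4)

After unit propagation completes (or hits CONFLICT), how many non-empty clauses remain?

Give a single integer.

Answer: 2

Derivation:
unit clause [-1] forces x1=F; simplify:
  drop 1 from [1, 3, 4] -> [3, 4]
  satisfied 2 clause(s); 5 remain; assigned so far: [1]
unit clause [2] forces x2=T; simplify:
  satisfied 3 clause(s); 2 remain; assigned so far: [1, 2]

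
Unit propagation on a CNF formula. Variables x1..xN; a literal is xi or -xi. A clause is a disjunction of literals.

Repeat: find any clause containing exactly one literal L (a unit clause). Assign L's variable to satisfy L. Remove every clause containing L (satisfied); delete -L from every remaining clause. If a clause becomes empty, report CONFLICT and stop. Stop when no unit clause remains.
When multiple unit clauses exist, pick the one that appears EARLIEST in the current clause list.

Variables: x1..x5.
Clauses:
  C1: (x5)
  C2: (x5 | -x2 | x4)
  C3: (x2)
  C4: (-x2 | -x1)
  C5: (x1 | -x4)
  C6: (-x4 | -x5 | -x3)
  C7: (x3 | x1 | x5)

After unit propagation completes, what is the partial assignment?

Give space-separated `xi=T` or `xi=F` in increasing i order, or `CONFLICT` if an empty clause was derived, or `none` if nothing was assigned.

Answer: x1=F x2=T x4=F x5=T

Derivation:
unit clause [5] forces x5=T; simplify:
  drop -5 from [-4, -5, -3] -> [-4, -3]
  satisfied 3 clause(s); 4 remain; assigned so far: [5]
unit clause [2] forces x2=T; simplify:
  drop -2 from [-2, -1] -> [-1]
  satisfied 1 clause(s); 3 remain; assigned so far: [2, 5]
unit clause [-1] forces x1=F; simplify:
  drop 1 from [1, -4] -> [-4]
  satisfied 1 clause(s); 2 remain; assigned so far: [1, 2, 5]
unit clause [-4] forces x4=F; simplify:
  satisfied 2 clause(s); 0 remain; assigned so far: [1, 2, 4, 5]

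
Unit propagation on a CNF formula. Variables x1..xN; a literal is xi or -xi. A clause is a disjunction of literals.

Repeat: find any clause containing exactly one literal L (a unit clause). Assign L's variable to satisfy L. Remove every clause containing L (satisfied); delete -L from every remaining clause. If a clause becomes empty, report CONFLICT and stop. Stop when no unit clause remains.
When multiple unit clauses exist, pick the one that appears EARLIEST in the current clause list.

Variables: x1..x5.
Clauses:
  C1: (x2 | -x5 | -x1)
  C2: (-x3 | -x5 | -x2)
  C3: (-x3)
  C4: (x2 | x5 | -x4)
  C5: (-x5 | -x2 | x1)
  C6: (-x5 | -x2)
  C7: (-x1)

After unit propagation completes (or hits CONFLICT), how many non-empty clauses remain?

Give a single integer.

Answer: 3

Derivation:
unit clause [-3] forces x3=F; simplify:
  satisfied 2 clause(s); 5 remain; assigned so far: [3]
unit clause [-1] forces x1=F; simplify:
  drop 1 from [-5, -2, 1] -> [-5, -2]
  satisfied 2 clause(s); 3 remain; assigned so far: [1, 3]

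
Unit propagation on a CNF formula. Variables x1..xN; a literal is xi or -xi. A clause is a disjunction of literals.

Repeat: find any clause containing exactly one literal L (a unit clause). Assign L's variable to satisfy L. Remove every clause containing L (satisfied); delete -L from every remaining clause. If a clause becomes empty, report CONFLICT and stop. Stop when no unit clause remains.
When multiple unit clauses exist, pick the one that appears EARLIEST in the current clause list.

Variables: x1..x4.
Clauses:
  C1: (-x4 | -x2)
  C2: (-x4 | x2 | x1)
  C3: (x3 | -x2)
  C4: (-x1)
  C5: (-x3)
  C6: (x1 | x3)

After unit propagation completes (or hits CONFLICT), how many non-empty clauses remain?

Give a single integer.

Answer: 3

Derivation:
unit clause [-1] forces x1=F; simplify:
  drop 1 from [-4, 2, 1] -> [-4, 2]
  drop 1 from [1, 3] -> [3]
  satisfied 1 clause(s); 5 remain; assigned so far: [1]
unit clause [-3] forces x3=F; simplify:
  drop 3 from [3, -2] -> [-2]
  drop 3 from [3] -> [] (empty!)
  satisfied 1 clause(s); 4 remain; assigned so far: [1, 3]
CONFLICT (empty clause)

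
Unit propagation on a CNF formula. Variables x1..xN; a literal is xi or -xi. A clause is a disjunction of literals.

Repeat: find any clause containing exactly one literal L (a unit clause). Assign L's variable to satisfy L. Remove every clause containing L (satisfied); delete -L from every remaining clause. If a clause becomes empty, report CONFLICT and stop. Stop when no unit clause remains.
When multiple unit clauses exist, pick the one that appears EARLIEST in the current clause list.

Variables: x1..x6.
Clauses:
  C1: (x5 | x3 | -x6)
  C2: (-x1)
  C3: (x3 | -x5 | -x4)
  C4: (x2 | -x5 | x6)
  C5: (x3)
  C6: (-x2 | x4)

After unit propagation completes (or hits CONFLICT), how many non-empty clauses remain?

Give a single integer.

Answer: 2

Derivation:
unit clause [-1] forces x1=F; simplify:
  satisfied 1 clause(s); 5 remain; assigned so far: [1]
unit clause [3] forces x3=T; simplify:
  satisfied 3 clause(s); 2 remain; assigned so far: [1, 3]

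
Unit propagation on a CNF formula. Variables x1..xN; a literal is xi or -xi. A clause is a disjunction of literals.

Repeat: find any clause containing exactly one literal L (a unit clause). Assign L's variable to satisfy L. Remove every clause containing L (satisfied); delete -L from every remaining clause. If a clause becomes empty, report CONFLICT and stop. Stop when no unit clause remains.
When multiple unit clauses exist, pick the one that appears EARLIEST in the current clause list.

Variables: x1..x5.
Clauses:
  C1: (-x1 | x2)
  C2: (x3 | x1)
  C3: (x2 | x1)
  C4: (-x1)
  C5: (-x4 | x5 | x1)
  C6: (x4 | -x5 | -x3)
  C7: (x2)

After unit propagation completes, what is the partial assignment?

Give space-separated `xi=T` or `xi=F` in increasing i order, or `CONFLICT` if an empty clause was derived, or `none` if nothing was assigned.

unit clause [-1] forces x1=F; simplify:
  drop 1 from [3, 1] -> [3]
  drop 1 from [2, 1] -> [2]
  drop 1 from [-4, 5, 1] -> [-4, 5]
  satisfied 2 clause(s); 5 remain; assigned so far: [1]
unit clause [3] forces x3=T; simplify:
  drop -3 from [4, -5, -3] -> [4, -5]
  satisfied 1 clause(s); 4 remain; assigned so far: [1, 3]
unit clause [2] forces x2=T; simplify:
  satisfied 2 clause(s); 2 remain; assigned so far: [1, 2, 3]

Answer: x1=F x2=T x3=T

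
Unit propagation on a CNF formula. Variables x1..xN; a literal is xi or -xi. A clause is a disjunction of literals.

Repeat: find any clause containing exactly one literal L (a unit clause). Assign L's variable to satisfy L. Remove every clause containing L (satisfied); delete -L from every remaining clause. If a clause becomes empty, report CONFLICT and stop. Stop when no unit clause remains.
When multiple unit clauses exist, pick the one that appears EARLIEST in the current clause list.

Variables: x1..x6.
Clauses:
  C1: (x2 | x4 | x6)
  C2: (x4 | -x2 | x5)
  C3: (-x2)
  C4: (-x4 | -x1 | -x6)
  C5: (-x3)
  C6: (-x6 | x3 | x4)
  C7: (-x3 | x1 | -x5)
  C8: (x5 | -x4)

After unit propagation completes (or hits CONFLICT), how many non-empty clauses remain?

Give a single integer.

Answer: 4

Derivation:
unit clause [-2] forces x2=F; simplify:
  drop 2 from [2, 4, 6] -> [4, 6]
  satisfied 2 clause(s); 6 remain; assigned so far: [2]
unit clause [-3] forces x3=F; simplify:
  drop 3 from [-6, 3, 4] -> [-6, 4]
  satisfied 2 clause(s); 4 remain; assigned so far: [2, 3]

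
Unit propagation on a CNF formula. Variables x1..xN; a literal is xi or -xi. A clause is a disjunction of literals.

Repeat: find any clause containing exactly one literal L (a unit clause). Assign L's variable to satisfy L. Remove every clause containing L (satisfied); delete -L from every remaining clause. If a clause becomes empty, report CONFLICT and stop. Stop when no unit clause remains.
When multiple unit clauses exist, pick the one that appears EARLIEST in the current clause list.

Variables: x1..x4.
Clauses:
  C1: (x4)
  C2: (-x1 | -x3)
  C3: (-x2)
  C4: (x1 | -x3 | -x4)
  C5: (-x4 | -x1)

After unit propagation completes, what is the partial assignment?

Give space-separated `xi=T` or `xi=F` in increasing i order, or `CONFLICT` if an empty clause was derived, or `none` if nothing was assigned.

unit clause [4] forces x4=T; simplify:
  drop -4 from [1, -3, -4] -> [1, -3]
  drop -4 from [-4, -1] -> [-1]
  satisfied 1 clause(s); 4 remain; assigned so far: [4]
unit clause [-2] forces x2=F; simplify:
  satisfied 1 clause(s); 3 remain; assigned so far: [2, 4]
unit clause [-1] forces x1=F; simplify:
  drop 1 from [1, -3] -> [-3]
  satisfied 2 clause(s); 1 remain; assigned so far: [1, 2, 4]
unit clause [-3] forces x3=F; simplify:
  satisfied 1 clause(s); 0 remain; assigned so far: [1, 2, 3, 4]

Answer: x1=F x2=F x3=F x4=T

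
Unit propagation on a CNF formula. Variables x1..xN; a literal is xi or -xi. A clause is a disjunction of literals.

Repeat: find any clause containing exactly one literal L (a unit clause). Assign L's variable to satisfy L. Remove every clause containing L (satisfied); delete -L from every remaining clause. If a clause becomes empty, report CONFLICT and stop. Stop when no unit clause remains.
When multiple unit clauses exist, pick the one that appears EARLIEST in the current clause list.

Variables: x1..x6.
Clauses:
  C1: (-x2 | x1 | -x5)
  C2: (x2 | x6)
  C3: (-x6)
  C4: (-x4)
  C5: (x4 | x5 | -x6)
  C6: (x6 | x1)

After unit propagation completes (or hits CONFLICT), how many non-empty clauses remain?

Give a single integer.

unit clause [-6] forces x6=F; simplify:
  drop 6 from [2, 6] -> [2]
  drop 6 from [6, 1] -> [1]
  satisfied 2 clause(s); 4 remain; assigned so far: [6]
unit clause [2] forces x2=T; simplify:
  drop -2 from [-2, 1, -5] -> [1, -5]
  satisfied 1 clause(s); 3 remain; assigned so far: [2, 6]
unit clause [-4] forces x4=F; simplify:
  satisfied 1 clause(s); 2 remain; assigned so far: [2, 4, 6]
unit clause [1] forces x1=T; simplify:
  satisfied 2 clause(s); 0 remain; assigned so far: [1, 2, 4, 6]

Answer: 0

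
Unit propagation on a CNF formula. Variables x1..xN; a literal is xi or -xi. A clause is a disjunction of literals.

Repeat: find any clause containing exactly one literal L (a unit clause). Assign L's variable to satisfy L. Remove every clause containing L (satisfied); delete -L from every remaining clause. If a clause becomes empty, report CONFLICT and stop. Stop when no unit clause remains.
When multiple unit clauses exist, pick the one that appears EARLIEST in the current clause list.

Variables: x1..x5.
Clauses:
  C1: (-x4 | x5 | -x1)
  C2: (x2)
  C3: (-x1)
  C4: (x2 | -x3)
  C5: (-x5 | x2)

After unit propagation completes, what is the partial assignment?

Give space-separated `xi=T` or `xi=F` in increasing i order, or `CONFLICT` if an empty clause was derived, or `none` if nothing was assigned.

Answer: x1=F x2=T

Derivation:
unit clause [2] forces x2=T; simplify:
  satisfied 3 clause(s); 2 remain; assigned so far: [2]
unit clause [-1] forces x1=F; simplify:
  satisfied 2 clause(s); 0 remain; assigned so far: [1, 2]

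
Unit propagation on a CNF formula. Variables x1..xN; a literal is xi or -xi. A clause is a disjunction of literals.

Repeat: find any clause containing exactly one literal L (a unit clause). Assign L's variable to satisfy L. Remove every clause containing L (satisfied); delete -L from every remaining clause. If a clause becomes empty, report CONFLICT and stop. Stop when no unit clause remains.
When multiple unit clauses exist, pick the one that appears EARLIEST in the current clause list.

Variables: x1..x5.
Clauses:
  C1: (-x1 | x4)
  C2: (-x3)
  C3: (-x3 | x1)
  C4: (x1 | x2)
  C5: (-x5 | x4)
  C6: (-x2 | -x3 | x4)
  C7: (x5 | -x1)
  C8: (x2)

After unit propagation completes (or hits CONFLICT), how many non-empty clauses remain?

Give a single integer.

unit clause [-3] forces x3=F; simplify:
  satisfied 3 clause(s); 5 remain; assigned so far: [3]
unit clause [2] forces x2=T; simplify:
  satisfied 2 clause(s); 3 remain; assigned so far: [2, 3]

Answer: 3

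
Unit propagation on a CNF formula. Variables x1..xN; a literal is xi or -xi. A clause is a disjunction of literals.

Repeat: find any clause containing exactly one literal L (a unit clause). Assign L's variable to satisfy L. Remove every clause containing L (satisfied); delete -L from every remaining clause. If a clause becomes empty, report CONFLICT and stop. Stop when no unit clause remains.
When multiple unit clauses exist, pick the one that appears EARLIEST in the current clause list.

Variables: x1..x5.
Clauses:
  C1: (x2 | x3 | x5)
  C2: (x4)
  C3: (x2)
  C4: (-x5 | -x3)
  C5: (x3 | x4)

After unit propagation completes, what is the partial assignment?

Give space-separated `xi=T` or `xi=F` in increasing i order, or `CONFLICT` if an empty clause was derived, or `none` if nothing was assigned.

unit clause [4] forces x4=T; simplify:
  satisfied 2 clause(s); 3 remain; assigned so far: [4]
unit clause [2] forces x2=T; simplify:
  satisfied 2 clause(s); 1 remain; assigned so far: [2, 4]

Answer: x2=T x4=T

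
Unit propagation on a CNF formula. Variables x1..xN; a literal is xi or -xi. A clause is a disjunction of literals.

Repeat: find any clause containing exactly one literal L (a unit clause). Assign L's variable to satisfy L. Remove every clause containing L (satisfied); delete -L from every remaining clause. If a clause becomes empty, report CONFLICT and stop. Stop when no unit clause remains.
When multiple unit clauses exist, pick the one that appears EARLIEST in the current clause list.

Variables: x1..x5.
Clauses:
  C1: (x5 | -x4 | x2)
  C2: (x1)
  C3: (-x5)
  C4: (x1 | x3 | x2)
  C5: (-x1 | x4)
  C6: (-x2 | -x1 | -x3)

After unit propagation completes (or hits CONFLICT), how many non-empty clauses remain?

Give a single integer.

Answer: 0

Derivation:
unit clause [1] forces x1=T; simplify:
  drop -1 from [-1, 4] -> [4]
  drop -1 from [-2, -1, -3] -> [-2, -3]
  satisfied 2 clause(s); 4 remain; assigned so far: [1]
unit clause [-5] forces x5=F; simplify:
  drop 5 from [5, -4, 2] -> [-4, 2]
  satisfied 1 clause(s); 3 remain; assigned so far: [1, 5]
unit clause [4] forces x4=T; simplify:
  drop -4 from [-4, 2] -> [2]
  satisfied 1 clause(s); 2 remain; assigned so far: [1, 4, 5]
unit clause [2] forces x2=T; simplify:
  drop -2 from [-2, -3] -> [-3]
  satisfied 1 clause(s); 1 remain; assigned so far: [1, 2, 4, 5]
unit clause [-3] forces x3=F; simplify:
  satisfied 1 clause(s); 0 remain; assigned so far: [1, 2, 3, 4, 5]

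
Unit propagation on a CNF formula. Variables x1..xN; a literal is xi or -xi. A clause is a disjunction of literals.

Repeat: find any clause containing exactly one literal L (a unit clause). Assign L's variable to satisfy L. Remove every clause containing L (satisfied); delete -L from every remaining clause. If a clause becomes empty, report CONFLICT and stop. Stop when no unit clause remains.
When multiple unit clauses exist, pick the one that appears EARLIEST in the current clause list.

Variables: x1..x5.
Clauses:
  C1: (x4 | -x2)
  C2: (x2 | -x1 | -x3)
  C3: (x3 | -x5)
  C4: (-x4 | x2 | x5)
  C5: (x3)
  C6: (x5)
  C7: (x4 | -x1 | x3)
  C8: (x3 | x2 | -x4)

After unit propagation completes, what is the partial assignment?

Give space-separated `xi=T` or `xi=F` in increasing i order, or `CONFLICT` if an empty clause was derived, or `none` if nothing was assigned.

Answer: x3=T x5=T

Derivation:
unit clause [3] forces x3=T; simplify:
  drop -3 from [2, -1, -3] -> [2, -1]
  satisfied 4 clause(s); 4 remain; assigned so far: [3]
unit clause [5] forces x5=T; simplify:
  satisfied 2 clause(s); 2 remain; assigned so far: [3, 5]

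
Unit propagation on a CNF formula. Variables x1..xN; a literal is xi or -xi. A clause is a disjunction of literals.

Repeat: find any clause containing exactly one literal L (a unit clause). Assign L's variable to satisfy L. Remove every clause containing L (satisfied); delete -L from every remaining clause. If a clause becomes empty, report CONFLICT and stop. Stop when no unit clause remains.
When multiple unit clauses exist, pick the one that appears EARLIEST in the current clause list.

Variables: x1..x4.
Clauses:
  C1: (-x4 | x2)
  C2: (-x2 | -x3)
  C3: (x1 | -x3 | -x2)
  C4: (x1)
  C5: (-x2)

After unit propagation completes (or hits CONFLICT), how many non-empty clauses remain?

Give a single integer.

Answer: 0

Derivation:
unit clause [1] forces x1=T; simplify:
  satisfied 2 clause(s); 3 remain; assigned so far: [1]
unit clause [-2] forces x2=F; simplify:
  drop 2 from [-4, 2] -> [-4]
  satisfied 2 clause(s); 1 remain; assigned so far: [1, 2]
unit clause [-4] forces x4=F; simplify:
  satisfied 1 clause(s); 0 remain; assigned so far: [1, 2, 4]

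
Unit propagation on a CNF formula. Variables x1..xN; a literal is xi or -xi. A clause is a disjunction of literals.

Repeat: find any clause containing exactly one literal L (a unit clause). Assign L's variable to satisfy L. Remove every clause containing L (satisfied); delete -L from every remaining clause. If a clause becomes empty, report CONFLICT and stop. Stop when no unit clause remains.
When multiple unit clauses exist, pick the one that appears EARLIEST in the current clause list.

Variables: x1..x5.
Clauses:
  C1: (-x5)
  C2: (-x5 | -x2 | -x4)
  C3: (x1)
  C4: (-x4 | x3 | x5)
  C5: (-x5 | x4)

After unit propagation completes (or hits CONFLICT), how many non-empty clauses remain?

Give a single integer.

Answer: 1

Derivation:
unit clause [-5] forces x5=F; simplify:
  drop 5 from [-4, 3, 5] -> [-4, 3]
  satisfied 3 clause(s); 2 remain; assigned so far: [5]
unit clause [1] forces x1=T; simplify:
  satisfied 1 clause(s); 1 remain; assigned so far: [1, 5]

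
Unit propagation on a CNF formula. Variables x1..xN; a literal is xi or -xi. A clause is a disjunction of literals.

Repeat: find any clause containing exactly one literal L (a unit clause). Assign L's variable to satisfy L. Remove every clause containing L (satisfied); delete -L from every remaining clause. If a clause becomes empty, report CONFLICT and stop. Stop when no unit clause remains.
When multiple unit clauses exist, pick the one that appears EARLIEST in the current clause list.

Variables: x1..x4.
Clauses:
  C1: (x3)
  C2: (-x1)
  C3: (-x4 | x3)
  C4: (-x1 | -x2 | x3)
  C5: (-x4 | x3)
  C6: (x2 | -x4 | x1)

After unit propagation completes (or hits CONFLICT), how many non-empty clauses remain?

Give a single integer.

Answer: 1

Derivation:
unit clause [3] forces x3=T; simplify:
  satisfied 4 clause(s); 2 remain; assigned so far: [3]
unit clause [-1] forces x1=F; simplify:
  drop 1 from [2, -4, 1] -> [2, -4]
  satisfied 1 clause(s); 1 remain; assigned so far: [1, 3]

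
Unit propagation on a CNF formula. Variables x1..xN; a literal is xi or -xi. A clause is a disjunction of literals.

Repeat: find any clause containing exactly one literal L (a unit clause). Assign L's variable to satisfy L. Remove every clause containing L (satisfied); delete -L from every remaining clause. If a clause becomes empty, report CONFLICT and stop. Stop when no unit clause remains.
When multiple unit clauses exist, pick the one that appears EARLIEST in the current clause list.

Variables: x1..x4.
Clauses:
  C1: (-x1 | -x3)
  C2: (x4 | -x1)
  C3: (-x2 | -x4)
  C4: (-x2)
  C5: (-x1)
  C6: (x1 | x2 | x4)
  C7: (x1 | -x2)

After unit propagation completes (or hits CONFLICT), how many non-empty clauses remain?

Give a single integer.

unit clause [-2] forces x2=F; simplify:
  drop 2 from [1, 2, 4] -> [1, 4]
  satisfied 3 clause(s); 4 remain; assigned so far: [2]
unit clause [-1] forces x1=F; simplify:
  drop 1 from [1, 4] -> [4]
  satisfied 3 clause(s); 1 remain; assigned so far: [1, 2]
unit clause [4] forces x4=T; simplify:
  satisfied 1 clause(s); 0 remain; assigned so far: [1, 2, 4]

Answer: 0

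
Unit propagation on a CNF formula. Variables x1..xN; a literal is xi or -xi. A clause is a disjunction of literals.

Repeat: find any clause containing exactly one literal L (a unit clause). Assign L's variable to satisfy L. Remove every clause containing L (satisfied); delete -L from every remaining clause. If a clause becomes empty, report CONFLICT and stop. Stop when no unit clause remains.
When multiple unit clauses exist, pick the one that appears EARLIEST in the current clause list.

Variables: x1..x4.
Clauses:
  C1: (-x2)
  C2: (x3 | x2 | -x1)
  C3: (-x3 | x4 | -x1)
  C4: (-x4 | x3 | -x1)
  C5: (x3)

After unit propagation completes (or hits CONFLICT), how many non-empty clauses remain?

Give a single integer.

unit clause [-2] forces x2=F; simplify:
  drop 2 from [3, 2, -1] -> [3, -1]
  satisfied 1 clause(s); 4 remain; assigned so far: [2]
unit clause [3] forces x3=T; simplify:
  drop -3 from [-3, 4, -1] -> [4, -1]
  satisfied 3 clause(s); 1 remain; assigned so far: [2, 3]

Answer: 1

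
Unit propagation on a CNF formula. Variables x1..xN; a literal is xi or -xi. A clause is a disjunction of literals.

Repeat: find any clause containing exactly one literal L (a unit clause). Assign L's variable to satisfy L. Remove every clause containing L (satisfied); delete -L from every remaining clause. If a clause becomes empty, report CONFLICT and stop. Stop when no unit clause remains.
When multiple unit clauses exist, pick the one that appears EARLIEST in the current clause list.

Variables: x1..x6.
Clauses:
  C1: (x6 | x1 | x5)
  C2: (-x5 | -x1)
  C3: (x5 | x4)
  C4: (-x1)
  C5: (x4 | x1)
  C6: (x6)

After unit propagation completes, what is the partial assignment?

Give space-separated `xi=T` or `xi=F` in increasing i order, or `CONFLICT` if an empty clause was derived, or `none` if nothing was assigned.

unit clause [-1] forces x1=F; simplify:
  drop 1 from [6, 1, 5] -> [6, 5]
  drop 1 from [4, 1] -> [4]
  satisfied 2 clause(s); 4 remain; assigned so far: [1]
unit clause [4] forces x4=T; simplify:
  satisfied 2 clause(s); 2 remain; assigned so far: [1, 4]
unit clause [6] forces x6=T; simplify:
  satisfied 2 clause(s); 0 remain; assigned so far: [1, 4, 6]

Answer: x1=F x4=T x6=T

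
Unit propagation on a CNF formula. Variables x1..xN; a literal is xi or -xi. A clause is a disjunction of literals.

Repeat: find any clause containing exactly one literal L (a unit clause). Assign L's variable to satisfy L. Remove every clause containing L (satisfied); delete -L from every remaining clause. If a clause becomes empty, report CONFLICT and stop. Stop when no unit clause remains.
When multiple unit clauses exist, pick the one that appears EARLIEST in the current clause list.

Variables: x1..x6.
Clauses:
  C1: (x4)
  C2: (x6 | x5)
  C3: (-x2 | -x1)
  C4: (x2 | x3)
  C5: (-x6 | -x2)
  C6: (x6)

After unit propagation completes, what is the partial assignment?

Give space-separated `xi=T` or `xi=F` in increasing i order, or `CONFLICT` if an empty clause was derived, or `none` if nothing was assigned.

unit clause [4] forces x4=T; simplify:
  satisfied 1 clause(s); 5 remain; assigned so far: [4]
unit clause [6] forces x6=T; simplify:
  drop -6 from [-6, -2] -> [-2]
  satisfied 2 clause(s); 3 remain; assigned so far: [4, 6]
unit clause [-2] forces x2=F; simplify:
  drop 2 from [2, 3] -> [3]
  satisfied 2 clause(s); 1 remain; assigned so far: [2, 4, 6]
unit clause [3] forces x3=T; simplify:
  satisfied 1 clause(s); 0 remain; assigned so far: [2, 3, 4, 6]

Answer: x2=F x3=T x4=T x6=T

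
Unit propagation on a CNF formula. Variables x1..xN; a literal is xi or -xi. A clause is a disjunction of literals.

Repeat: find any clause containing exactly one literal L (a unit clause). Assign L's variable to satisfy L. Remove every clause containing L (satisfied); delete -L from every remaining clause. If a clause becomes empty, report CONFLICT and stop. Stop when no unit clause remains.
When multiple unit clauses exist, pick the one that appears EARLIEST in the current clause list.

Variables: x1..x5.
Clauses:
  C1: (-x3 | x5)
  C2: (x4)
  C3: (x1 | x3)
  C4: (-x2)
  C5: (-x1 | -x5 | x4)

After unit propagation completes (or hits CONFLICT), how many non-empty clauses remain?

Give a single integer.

unit clause [4] forces x4=T; simplify:
  satisfied 2 clause(s); 3 remain; assigned so far: [4]
unit clause [-2] forces x2=F; simplify:
  satisfied 1 clause(s); 2 remain; assigned so far: [2, 4]

Answer: 2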